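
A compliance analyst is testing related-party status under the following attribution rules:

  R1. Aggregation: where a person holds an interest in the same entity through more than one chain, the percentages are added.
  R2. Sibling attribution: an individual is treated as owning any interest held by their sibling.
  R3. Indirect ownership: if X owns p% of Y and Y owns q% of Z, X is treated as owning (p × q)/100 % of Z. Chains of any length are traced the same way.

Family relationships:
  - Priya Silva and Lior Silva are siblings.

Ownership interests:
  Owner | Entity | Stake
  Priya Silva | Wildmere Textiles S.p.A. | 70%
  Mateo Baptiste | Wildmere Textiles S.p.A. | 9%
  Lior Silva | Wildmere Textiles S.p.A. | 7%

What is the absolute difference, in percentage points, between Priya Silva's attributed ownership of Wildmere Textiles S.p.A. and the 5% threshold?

By sibling attribution (R2), Priya Silva is treated as also owning Lior Silva's interest in Wildmere Textiles S.p.A, giving 70% + 7% = 77%.
Direct interest in Wildmere Textiles S.p.A: 77%.
77% exceeds the 5% threshold by 72 percentage points.

72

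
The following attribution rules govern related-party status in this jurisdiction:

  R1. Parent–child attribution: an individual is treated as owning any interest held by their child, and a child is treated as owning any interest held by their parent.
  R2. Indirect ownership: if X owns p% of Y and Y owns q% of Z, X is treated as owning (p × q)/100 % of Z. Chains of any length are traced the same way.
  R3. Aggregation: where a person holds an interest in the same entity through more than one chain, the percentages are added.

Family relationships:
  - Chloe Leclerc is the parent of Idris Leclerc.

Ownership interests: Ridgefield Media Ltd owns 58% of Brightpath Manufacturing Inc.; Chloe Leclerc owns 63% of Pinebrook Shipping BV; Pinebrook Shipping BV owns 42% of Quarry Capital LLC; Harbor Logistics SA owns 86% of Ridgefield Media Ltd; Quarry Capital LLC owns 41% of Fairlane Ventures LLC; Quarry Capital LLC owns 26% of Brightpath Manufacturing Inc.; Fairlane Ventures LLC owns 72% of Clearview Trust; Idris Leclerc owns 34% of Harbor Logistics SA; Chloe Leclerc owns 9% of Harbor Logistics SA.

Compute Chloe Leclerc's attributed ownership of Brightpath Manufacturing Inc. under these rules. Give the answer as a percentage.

28.328%

By parent–child attribution (R1), Chloe Leclerc is treated as also owning Idris Leclerc's interest in Harbor Logistics SA, giving 9% + 34% = 43%.
Chain via Pinebrook Shipping BV → Quarry Capital LLC (R2): 63% × 42% × 26% = 6.8796% of Brightpath Manufacturing Inc.
Chain via Harbor Logistics SA → Ridgefield Media Ltd (R2): 43% × 86% × 58% = 21.4484% of Brightpath Manufacturing Inc.
Aggregating (R3): 6.8796% + 21.4484% = 28.328%.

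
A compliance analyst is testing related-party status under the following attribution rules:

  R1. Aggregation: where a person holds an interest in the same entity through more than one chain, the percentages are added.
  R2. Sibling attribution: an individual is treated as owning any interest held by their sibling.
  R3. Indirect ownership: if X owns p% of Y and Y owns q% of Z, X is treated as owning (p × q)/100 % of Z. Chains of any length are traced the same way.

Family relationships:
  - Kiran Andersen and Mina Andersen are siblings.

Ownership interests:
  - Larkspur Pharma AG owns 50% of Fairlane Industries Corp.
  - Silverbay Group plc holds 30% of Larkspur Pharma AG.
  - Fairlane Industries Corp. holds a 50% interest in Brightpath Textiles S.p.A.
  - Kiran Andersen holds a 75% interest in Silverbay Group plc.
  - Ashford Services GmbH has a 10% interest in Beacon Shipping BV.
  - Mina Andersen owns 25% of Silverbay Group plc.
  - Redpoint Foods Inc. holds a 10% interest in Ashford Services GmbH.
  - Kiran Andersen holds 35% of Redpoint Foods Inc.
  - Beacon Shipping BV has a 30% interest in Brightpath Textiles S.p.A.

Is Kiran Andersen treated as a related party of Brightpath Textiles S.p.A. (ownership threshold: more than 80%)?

By sibling attribution (R2), Kiran Andersen is treated as also owning Mina Andersen's interest in Silverbay Group plc, giving 75% + 25% = 100%.
Chain via Redpoint Foods Inc. → Ashford Services GmbH → Beacon Shipping BV (R3): 35% × 10% × 10% × 30% = 0.105% of Brightpath Textiles S.p.A.
Chain via Silverbay Group plc → Larkspur Pharma AG → Fairlane Industries Corp. (R3): 100% × 30% × 50% × 50% = 7.5% of Brightpath Textiles S.p.A.
Aggregating (R1): 0.105% + 7.5% = 7.605%.
7.605% does not exceed the 80% threshold, so Kiran is not a related party to Brightpath Textiles S.p.A.

No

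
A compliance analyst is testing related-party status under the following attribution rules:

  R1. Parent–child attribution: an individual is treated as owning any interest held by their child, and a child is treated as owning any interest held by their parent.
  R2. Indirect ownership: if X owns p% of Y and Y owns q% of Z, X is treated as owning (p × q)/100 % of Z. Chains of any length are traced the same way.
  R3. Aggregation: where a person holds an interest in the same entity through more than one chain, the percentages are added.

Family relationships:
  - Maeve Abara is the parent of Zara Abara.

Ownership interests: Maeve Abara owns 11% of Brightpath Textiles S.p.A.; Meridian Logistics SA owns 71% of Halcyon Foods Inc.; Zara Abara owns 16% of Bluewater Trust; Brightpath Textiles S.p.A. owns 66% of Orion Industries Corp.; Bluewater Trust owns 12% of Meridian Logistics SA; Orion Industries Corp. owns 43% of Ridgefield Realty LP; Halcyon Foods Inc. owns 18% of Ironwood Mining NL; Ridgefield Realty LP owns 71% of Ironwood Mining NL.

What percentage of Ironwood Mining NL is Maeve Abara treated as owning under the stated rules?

By parent–child attribution (R1), Maeve Abara is treated as owning Zara Abara's 16% interest in Bluewater Trust.
Chain via Brightpath Textiles S.p.A. → Orion Industries Corp. → Ridgefield Realty LP (R2): 11% × 66% × 43% × 71% = 2.216478% of Ironwood Mining NL.
Chain via Bluewater Trust → Meridian Logistics SA → Halcyon Foods Inc. (R2): 16% × 12% × 71% × 18% = 0.245376% of Ironwood Mining NL.
Aggregating (R3): 2.216478% + 0.245376% = 2.461854%.

2.461854%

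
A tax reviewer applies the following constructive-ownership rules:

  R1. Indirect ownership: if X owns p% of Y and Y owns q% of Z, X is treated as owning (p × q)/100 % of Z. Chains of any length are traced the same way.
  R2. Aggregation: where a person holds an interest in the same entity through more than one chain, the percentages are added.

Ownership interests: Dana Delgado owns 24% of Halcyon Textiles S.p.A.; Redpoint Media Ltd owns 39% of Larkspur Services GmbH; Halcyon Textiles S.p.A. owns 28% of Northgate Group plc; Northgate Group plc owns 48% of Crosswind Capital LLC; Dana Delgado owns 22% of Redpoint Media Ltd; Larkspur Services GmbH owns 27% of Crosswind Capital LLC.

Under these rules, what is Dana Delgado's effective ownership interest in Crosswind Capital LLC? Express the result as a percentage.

Chain via Halcyon Textiles S.p.A. → Northgate Group plc (R1): 24% × 28% × 48% = 3.2256% of Crosswind Capital LLC.
Chain via Redpoint Media Ltd → Larkspur Services GmbH (R1): 22% × 39% × 27% = 2.3166% of Crosswind Capital LLC.
Aggregating (R2): 3.2256% + 2.3166% = 5.5422%.

5.5422%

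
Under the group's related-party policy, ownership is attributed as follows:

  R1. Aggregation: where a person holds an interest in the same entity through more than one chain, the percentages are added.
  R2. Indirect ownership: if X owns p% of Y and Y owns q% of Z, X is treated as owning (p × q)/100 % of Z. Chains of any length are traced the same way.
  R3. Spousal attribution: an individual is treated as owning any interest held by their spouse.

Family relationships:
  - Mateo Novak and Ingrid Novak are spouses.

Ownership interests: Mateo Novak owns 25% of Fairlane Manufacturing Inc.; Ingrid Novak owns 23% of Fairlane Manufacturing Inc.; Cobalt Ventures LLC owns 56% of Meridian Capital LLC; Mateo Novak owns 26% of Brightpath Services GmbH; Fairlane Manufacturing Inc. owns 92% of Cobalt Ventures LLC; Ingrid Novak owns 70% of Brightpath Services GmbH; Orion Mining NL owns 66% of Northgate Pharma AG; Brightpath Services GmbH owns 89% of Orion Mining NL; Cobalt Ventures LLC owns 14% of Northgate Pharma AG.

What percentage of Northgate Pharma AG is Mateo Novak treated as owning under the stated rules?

By spousal attribution (R3), Mateo Novak is treated as also owning Ingrid Novak's interest in Fairlane Manufacturing Inc, giving 25% + 23% = 48%.
By spousal attribution (R3), Mateo Novak is treated as also owning Ingrid Novak's interest in Brightpath Services GmbH, giving 26% + 70% = 96%.
Chain via Fairlane Manufacturing Inc. → Cobalt Ventures LLC (R2): 48% × 92% × 14% = 6.1824% of Northgate Pharma AG.
Chain via Brightpath Services GmbH → Orion Mining NL (R2): 96% × 89% × 66% = 56.3904% of Northgate Pharma AG.
Aggregating (R1): 6.1824% + 56.3904% = 62.5728%.

62.5728%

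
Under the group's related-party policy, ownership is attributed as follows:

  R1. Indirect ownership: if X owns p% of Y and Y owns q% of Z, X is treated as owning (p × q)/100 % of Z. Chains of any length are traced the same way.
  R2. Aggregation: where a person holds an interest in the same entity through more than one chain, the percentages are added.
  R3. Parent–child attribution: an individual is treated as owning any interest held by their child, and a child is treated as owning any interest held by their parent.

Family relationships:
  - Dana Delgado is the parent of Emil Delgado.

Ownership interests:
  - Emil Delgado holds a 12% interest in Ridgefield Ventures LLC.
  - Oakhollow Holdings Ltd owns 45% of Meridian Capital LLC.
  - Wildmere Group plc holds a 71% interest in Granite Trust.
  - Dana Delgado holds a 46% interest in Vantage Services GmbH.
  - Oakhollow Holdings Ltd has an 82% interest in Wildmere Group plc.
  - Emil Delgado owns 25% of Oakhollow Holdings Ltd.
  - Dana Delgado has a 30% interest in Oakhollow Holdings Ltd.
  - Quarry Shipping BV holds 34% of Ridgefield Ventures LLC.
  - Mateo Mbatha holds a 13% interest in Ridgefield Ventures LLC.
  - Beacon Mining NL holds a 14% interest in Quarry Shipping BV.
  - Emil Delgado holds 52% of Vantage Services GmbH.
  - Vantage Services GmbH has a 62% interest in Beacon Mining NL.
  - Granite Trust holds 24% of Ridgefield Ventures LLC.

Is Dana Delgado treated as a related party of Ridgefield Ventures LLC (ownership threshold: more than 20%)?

By parent–child attribution (R3), Dana Delgado is treated as also owning Emil Delgado's interest in Oakhollow Holdings Ltd, giving 30% + 25% = 55%.
By parent–child attribution (R3), Dana Delgado is treated as also owning Emil Delgado's interest in Vantage Services GmbH, giving 46% + 52% = 98%.
By parent–child attribution (R3), Dana Delgado is treated as owning Emil Delgado's 12% interest in Ridgefield Ventures LLC.
Chain via Oakhollow Holdings Ltd → Wildmere Group plc → Granite Trust (R1): 55% × 82% × 71% × 24% = 7.68504% of Ridgefield Ventures LLC.
Chain via Vantage Services GmbH → Beacon Mining NL → Quarry Shipping BV (R1): 98% × 62% × 14% × 34% = 2.892176% of Ridgefield Ventures LLC.
Direct interest in Ridgefield Ventures LLC: 12%.
Aggregating (R2): 7.68504% + 2.892176% + 12% = 22.577216%.
22.577216% exceeds the 20% threshold, so Dana is a related party to Ridgefield Ventures LLC.

Yes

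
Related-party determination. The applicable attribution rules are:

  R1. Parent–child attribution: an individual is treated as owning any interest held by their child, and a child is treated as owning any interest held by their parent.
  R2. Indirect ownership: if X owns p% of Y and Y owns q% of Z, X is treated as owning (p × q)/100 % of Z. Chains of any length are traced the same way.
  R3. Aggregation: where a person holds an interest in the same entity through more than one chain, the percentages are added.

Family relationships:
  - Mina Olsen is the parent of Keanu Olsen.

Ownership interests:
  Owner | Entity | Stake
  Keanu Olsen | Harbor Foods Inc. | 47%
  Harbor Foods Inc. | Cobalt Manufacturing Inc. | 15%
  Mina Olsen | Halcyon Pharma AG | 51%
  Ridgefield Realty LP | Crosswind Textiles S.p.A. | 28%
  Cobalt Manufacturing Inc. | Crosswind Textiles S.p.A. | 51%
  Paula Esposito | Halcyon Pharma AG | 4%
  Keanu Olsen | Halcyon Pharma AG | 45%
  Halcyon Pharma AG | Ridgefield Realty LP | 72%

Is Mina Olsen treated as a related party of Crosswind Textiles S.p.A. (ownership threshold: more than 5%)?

Yes

By parent–child attribution (R1), Mina Olsen is treated as also owning Keanu Olsen's interest in Halcyon Pharma AG, giving 51% + 45% = 96%.
By parent–child attribution (R1), Mina Olsen is treated as owning Keanu Olsen's 47% interest in Harbor Foods Inc.
Chain via Halcyon Pharma AG → Ridgefield Realty LP (R2): 96% × 72% × 28% = 19.3536% of Crosswind Textiles S.p.A.
Chain via Harbor Foods Inc. → Cobalt Manufacturing Inc. (R2): 47% × 15% × 51% = 3.5955% of Crosswind Textiles S.p.A.
Aggregating (R3): 19.3536% + 3.5955% = 22.9491%.
22.9491% exceeds the 5% threshold, so Mina is a related party to Crosswind Textiles S.p.A.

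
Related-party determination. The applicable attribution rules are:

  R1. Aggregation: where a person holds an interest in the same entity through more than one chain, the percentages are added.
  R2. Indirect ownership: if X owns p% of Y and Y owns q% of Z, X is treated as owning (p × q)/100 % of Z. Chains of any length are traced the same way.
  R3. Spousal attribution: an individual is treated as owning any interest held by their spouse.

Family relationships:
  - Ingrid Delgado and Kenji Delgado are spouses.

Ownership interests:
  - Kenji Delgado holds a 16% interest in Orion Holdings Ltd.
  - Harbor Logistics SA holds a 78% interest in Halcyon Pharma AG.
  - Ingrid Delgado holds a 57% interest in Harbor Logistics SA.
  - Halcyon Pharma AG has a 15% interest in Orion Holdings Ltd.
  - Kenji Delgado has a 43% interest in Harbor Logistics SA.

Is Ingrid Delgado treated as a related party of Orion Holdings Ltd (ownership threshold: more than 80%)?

No

By spousal attribution (R3), Ingrid Delgado is treated as also owning Kenji Delgado's interest in Harbor Logistics SA, giving 57% + 43% = 100%.
By spousal attribution (R3), Ingrid Delgado is treated as owning Kenji Delgado's 16% interest in Orion Holdings Ltd.
Chain via Harbor Logistics SA → Halcyon Pharma AG (R2): 100% × 78% × 15% = 11.7% of Orion Holdings Ltd.
Direct interest in Orion Holdings Ltd: 16%.
Aggregating (R1): 11.7% + 16% = 27.7%.
27.7% does not exceed the 80% threshold, so Ingrid is not a related party to Orion Holdings Ltd.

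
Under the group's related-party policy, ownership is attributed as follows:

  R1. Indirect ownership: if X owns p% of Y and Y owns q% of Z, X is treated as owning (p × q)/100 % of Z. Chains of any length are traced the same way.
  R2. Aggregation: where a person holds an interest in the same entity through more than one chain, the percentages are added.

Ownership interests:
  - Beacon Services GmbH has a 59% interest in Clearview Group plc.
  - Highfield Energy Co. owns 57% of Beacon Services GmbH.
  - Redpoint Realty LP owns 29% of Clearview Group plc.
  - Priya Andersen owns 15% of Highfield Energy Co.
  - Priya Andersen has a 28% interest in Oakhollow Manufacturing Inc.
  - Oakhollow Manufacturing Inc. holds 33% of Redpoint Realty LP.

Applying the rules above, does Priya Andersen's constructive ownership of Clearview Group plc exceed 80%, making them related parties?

Chain via Oakhollow Manufacturing Inc. → Redpoint Realty LP (R1): 28% × 33% × 29% = 2.6796% of Clearview Group plc.
Chain via Highfield Energy Co. → Beacon Services GmbH (R1): 15% × 57% × 59% = 5.0445% of Clearview Group plc.
Aggregating (R2): 2.6796% + 5.0445% = 7.7241%.
7.7241% does not exceed the 80% threshold, so Priya is not a related party to Clearview Group plc.

No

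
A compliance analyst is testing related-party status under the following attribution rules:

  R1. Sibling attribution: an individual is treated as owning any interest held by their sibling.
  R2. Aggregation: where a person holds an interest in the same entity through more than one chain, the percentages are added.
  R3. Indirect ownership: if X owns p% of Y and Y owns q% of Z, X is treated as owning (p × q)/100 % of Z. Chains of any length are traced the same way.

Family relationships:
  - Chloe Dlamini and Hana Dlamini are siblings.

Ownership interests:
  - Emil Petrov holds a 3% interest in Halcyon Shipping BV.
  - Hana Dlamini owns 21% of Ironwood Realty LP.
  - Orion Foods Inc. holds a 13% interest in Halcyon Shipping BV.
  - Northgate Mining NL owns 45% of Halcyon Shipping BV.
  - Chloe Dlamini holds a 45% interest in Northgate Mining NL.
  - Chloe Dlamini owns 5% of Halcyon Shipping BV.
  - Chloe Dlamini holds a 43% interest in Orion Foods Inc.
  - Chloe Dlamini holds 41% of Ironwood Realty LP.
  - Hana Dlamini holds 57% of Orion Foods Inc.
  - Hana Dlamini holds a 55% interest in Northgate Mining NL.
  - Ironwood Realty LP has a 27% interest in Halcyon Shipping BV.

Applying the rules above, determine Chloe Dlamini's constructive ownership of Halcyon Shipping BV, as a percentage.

By sibling attribution (R1), Chloe Dlamini is treated as also owning Hana Dlamini's interest in Ironwood Realty LP, giving 41% + 21% = 62%.
By sibling attribution (R1), Chloe Dlamini is treated as also owning Hana Dlamini's interest in Orion Foods Inc, giving 43% + 57% = 100%.
By sibling attribution (R1), Chloe Dlamini is treated as also owning Hana Dlamini's interest in Northgate Mining NL, giving 45% + 55% = 100%.
Chain via Ironwood Realty LP (R3): 62% × 27% = 16.74% of Halcyon Shipping BV.
Chain via Orion Foods Inc. (R3): 100% × 13% = 13% of Halcyon Shipping BV.
Chain via Northgate Mining NL (R3): 100% × 45% = 45% of Halcyon Shipping BV.
Direct interest in Halcyon Shipping BV: 5%.
Aggregating (R2): 16.74% + 13% + 45% + 5% = 79.74%.

79.74%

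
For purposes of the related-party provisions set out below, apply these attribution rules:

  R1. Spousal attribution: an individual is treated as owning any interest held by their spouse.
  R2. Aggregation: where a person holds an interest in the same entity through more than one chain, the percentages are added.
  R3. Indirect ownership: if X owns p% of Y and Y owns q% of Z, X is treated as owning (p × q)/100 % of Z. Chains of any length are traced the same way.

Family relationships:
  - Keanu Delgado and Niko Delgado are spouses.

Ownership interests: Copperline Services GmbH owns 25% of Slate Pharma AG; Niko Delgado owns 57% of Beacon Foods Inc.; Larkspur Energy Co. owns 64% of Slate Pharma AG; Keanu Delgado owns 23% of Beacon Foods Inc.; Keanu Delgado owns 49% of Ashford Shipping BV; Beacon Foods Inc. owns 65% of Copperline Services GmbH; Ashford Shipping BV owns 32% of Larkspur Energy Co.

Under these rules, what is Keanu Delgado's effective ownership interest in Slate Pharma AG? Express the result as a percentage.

23.0352%

By spousal attribution (R1), Keanu Delgado is treated as also owning Niko Delgado's interest in Beacon Foods Inc, giving 23% + 57% = 80%.
Chain via Beacon Foods Inc. → Copperline Services GmbH (R3): 80% × 65% × 25% = 13% of Slate Pharma AG.
Chain via Ashford Shipping BV → Larkspur Energy Co. (R3): 49% × 32% × 64% = 10.0352% of Slate Pharma AG.
Aggregating (R2): 13% + 10.0352% = 23.0352%.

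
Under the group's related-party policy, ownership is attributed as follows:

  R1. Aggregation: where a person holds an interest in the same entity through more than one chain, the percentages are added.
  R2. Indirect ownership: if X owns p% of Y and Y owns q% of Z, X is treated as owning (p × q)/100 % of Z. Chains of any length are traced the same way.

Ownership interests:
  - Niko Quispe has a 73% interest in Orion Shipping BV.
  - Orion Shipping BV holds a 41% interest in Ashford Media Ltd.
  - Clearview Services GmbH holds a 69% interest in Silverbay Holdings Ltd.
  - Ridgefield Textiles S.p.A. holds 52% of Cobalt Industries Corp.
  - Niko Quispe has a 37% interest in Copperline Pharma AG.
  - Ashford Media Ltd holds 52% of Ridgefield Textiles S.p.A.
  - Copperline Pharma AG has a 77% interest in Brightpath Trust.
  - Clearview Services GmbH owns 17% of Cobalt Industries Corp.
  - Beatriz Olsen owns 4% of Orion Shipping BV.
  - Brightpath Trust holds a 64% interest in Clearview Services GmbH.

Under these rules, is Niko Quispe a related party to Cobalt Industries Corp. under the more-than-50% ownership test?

No

Chain via Copperline Pharma AG → Brightpath Trust → Clearview Services GmbH (R2): 37% × 77% × 64% × 17% = 3.099712% of Cobalt Industries Corp.
Chain via Orion Shipping BV → Ashford Media Ltd → Ridgefield Textiles S.p.A. (R2): 73% × 41% × 52% × 52% = 8.093072% of Cobalt Industries Corp.
Aggregating (R1): 3.099712% + 8.093072% = 11.192784%.
11.192784% does not exceed the 50% threshold, so Niko is not a related party to Cobalt Industries Corp.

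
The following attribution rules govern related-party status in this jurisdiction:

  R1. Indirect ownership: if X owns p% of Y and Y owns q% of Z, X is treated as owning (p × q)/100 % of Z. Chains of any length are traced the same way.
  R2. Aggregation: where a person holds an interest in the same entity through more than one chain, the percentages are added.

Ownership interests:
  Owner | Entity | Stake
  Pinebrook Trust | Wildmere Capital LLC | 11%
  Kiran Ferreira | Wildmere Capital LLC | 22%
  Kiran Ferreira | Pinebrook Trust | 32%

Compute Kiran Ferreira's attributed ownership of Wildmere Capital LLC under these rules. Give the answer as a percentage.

25.52%

Chain via Pinebrook Trust (R1): 32% × 11% = 3.52% of Wildmere Capital LLC.
Direct interest in Wildmere Capital LLC: 22%.
Aggregating (R2): 3.52% + 22% = 25.52%.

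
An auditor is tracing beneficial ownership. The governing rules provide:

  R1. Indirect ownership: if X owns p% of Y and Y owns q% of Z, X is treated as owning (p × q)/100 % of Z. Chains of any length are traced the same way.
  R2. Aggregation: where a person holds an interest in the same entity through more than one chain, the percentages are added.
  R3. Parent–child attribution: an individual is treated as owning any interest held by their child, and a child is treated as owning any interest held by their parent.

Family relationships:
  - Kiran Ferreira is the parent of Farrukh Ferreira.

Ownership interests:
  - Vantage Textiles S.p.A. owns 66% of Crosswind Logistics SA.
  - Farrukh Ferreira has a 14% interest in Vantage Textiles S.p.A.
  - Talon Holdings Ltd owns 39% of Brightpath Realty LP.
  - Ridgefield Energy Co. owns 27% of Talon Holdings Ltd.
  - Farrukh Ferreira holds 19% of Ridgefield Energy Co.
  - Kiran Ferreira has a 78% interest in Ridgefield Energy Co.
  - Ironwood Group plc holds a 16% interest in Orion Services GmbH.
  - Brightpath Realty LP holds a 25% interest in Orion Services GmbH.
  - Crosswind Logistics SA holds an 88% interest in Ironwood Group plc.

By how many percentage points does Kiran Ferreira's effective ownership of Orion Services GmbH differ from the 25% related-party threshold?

21.145483

By parent–child attribution (R3), Kiran Ferreira is treated as also owning Farrukh Ferreira's interest in Ridgefield Energy Co, giving 78% + 19% = 97%.
By parent–child attribution (R3), Kiran Ferreira is treated as owning Farrukh Ferreira's 14% interest in Vantage Textiles S.p.A.
Chain via Ridgefield Energy Co. → Talon Holdings Ltd → Brightpath Realty LP (R1): 97% × 27% × 39% × 25% = 2.553525% of Orion Services GmbH.
Chain via Vantage Textiles S.p.A. → Crosswind Logistics SA → Ironwood Group plc (R1): 14% × 66% × 88% × 16% = 1.300992% of Orion Services GmbH.
Aggregating (R2): 2.553525% + 1.300992% = 3.854517%.
3.854517% falls short of the 25% threshold by 21.145483 percentage points.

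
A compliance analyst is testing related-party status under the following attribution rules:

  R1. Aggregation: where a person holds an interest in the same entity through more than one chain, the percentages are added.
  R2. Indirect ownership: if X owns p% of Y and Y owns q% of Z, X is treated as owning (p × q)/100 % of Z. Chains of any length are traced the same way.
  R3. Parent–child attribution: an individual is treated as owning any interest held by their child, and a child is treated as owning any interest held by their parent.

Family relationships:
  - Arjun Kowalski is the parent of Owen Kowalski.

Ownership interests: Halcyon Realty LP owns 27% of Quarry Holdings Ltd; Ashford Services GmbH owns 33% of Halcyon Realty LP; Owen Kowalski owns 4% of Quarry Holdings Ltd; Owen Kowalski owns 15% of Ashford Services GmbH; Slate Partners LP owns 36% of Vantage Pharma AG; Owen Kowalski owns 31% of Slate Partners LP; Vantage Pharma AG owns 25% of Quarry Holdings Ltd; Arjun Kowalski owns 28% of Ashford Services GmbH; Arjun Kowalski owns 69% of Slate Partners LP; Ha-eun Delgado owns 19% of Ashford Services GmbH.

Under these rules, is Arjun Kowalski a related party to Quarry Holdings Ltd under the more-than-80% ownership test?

By parent–child attribution (R3), Arjun Kowalski is treated as also owning Owen Kowalski's interest in Slate Partners LP, giving 69% + 31% = 100%.
By parent–child attribution (R3), Arjun Kowalski is treated as also owning Owen Kowalski's interest in Ashford Services GmbH, giving 28% + 15% = 43%.
By parent–child attribution (R3), Arjun Kowalski is treated as owning Owen Kowalski's 4% interest in Quarry Holdings Ltd.
Chain via Slate Partners LP → Vantage Pharma AG (R2): 100% × 36% × 25% = 9% of Quarry Holdings Ltd.
Chain via Ashford Services GmbH → Halcyon Realty LP (R2): 43% × 33% × 27% = 3.8313% of Quarry Holdings Ltd.
Direct interest in Quarry Holdings Ltd: 4%.
Aggregating (R1): 9% + 3.8313% + 4% = 16.8313%.
16.8313% does not exceed the 80% threshold, so Arjun is not a related party to Quarry Holdings Ltd.

No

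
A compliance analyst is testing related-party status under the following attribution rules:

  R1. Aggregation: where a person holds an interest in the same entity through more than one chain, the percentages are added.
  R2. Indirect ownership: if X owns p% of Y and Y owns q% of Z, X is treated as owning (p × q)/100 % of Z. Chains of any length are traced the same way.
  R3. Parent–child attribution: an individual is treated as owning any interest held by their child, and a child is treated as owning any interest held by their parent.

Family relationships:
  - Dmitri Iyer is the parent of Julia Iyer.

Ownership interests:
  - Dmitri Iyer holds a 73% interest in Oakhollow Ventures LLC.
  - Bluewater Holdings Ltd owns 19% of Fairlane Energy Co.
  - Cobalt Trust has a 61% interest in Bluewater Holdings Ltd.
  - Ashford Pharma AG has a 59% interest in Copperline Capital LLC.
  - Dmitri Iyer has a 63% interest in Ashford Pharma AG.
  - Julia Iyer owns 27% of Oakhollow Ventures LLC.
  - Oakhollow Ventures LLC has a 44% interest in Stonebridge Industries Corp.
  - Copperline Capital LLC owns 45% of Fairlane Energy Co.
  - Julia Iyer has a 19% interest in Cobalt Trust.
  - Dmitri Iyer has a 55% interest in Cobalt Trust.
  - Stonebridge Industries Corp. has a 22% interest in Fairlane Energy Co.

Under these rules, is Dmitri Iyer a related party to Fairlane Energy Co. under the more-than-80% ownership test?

By parent–child attribution (R3), Dmitri Iyer is treated as also owning Julia Iyer's interest in Oakhollow Ventures LLC, giving 73% + 27% = 100%.
By parent–child attribution (R3), Dmitri Iyer is treated as also owning Julia Iyer's interest in Cobalt Trust, giving 55% + 19% = 74%.
Chain via Oakhollow Ventures LLC → Stonebridge Industries Corp. (R2): 100% × 44% × 22% = 9.68% of Fairlane Energy Co.
Chain via Cobalt Trust → Bluewater Holdings Ltd (R2): 74% × 61% × 19% = 8.5766% of Fairlane Energy Co.
Chain via Ashford Pharma AG → Copperline Capital LLC (R2): 63% × 59% × 45% = 16.7265% of Fairlane Energy Co.
Aggregating (R1): 9.68% + 8.5766% + 16.7265% = 34.9831%.
34.9831% does not exceed the 80% threshold, so Dmitri is not a related party to Fairlane Energy Co.

No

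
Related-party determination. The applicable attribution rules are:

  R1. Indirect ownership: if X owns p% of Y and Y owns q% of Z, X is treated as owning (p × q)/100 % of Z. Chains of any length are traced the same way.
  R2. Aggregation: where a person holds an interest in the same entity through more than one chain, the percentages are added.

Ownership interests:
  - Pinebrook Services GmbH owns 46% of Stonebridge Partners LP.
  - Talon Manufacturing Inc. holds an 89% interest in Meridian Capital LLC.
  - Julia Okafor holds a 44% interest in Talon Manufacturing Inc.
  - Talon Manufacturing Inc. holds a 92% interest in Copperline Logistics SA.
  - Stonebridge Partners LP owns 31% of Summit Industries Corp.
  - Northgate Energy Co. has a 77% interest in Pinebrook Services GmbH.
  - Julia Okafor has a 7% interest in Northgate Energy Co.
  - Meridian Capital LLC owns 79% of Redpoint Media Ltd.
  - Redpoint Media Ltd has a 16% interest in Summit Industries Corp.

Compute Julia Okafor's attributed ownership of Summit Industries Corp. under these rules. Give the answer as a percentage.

Chain via Northgate Energy Co. → Pinebrook Services GmbH → Stonebridge Partners LP (R1): 7% × 77% × 46% × 31% = 0.768614% of Summit Industries Corp.
Chain via Talon Manufacturing Inc. → Meridian Capital LLC → Redpoint Media Ltd (R1): 44% × 89% × 79% × 16% = 4.949824% of Summit Industries Corp.
Aggregating (R2): 0.768614% + 4.949824% = 5.718438%.

5.718438%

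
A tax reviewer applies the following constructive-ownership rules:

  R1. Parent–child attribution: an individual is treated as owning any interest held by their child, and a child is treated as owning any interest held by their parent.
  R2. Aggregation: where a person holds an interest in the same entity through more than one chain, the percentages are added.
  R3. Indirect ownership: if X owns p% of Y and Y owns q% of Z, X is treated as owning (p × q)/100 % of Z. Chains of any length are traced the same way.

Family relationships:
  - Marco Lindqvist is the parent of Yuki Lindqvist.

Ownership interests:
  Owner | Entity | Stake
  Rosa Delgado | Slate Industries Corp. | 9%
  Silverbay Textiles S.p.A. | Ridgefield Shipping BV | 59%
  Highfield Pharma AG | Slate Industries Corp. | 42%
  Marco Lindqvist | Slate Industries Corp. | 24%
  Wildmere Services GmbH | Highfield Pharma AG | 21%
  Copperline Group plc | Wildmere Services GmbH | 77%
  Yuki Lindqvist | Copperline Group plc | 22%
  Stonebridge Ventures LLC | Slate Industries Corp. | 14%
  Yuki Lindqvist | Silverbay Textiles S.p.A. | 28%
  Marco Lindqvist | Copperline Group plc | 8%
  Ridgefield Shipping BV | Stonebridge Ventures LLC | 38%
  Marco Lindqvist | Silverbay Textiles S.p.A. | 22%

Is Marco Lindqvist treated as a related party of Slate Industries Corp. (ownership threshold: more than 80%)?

By parent–child attribution (R1), Marco Lindqvist is treated as also owning Yuki Lindqvist's interest in Silverbay Textiles S.p.A, giving 22% + 28% = 50%.
By parent–child attribution (R1), Marco Lindqvist is treated as also owning Yuki Lindqvist's interest in Copperline Group plc, giving 8% + 22% = 30%.
Chain via Silverbay Textiles S.p.A. → Ridgefield Shipping BV → Stonebridge Ventures LLC (R3): 50% × 59% × 38% × 14% = 1.5694% of Slate Industries Corp.
Chain via Copperline Group plc → Wildmere Services GmbH → Highfield Pharma AG (R3): 30% × 77% × 21% × 42% = 2.03742% of Slate Industries Corp.
Direct interest in Slate Industries Corp: 24%.
Aggregating (R2): 1.5694% + 2.03742% + 24% = 27.60682%.
27.60682% does not exceed the 80% threshold, so Marco is not a related party to Slate Industries Corp.

No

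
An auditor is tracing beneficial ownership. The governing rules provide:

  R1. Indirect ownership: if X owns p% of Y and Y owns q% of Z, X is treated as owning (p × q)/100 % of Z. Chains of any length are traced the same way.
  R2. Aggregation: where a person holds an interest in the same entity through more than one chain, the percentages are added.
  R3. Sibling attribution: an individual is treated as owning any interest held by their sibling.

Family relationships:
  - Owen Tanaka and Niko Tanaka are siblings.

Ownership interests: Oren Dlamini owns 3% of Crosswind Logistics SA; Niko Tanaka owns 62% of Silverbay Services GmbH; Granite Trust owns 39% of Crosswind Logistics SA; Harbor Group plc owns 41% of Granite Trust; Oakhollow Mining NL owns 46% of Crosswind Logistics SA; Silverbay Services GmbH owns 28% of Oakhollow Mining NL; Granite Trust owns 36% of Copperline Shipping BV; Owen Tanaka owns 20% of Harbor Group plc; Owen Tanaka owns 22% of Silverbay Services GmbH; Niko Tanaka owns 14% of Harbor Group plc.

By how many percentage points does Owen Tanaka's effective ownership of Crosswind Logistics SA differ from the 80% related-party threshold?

By sibling attribution (R3), Owen Tanaka is treated as also owning Niko Tanaka's interest in Harbor Group plc, giving 20% + 14% = 34%.
By sibling attribution (R3), Owen Tanaka is treated as also owning Niko Tanaka's interest in Silverbay Services GmbH, giving 22% + 62% = 84%.
Chain via Harbor Group plc → Granite Trust (R1): 34% × 41% × 39% = 5.4366% of Crosswind Logistics SA.
Chain via Silverbay Services GmbH → Oakhollow Mining NL (R1): 84% × 28% × 46% = 10.8192% of Crosswind Logistics SA.
Aggregating (R2): 5.4366% + 10.8192% = 16.2558%.
16.2558% falls short of the 80% threshold by 63.7442 percentage points.

63.7442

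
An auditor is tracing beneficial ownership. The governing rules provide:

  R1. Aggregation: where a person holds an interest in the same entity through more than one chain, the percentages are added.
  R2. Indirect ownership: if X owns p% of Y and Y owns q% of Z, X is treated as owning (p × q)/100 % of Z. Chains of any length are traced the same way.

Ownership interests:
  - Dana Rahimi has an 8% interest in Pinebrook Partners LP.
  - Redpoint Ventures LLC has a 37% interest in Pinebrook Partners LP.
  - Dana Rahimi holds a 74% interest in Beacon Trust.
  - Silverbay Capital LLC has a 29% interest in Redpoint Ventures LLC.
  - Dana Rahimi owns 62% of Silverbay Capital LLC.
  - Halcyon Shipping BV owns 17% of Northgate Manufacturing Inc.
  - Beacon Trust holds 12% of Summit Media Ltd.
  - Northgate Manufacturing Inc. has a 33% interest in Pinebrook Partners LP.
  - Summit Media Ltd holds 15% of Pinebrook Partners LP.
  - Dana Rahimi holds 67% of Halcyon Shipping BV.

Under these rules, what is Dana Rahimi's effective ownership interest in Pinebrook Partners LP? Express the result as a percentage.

Chain via Beacon Trust → Summit Media Ltd (R2): 74% × 12% × 15% = 1.332% of Pinebrook Partners LP.
Chain via Halcyon Shipping BV → Northgate Manufacturing Inc. (R2): 67% × 17% × 33% = 3.7587% of Pinebrook Partners LP.
Chain via Silverbay Capital LLC → Redpoint Ventures LLC (R2): 62% × 29% × 37% = 6.6526% of Pinebrook Partners LP.
Direct interest in Pinebrook Partners LP: 8%.
Aggregating (R1): 1.332% + 3.7587% + 6.6526% + 8% = 19.7433%.

19.7433%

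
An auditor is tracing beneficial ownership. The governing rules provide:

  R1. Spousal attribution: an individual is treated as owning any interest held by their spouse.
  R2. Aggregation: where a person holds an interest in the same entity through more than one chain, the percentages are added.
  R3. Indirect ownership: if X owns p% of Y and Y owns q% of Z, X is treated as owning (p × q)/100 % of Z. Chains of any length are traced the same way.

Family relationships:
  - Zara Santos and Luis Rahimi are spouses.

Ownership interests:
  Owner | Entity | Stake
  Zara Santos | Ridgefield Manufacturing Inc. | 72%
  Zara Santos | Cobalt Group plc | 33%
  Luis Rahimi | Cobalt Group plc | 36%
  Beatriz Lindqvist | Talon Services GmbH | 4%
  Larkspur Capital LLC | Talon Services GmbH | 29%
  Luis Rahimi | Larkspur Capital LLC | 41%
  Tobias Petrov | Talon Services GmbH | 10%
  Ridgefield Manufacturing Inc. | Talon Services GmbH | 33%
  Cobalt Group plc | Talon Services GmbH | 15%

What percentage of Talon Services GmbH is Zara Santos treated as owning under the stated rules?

46%

By spousal attribution (R1), Zara Santos is treated as also owning Luis Rahimi's interest in Cobalt Group plc, giving 33% + 36% = 69%.
By spousal attribution (R1), Zara Santos is treated as owning Luis Rahimi's 41% interest in Larkspur Capital LLC.
Chain via Cobalt Group plc (R3): 69% × 15% = 10.35% of Talon Services GmbH.
Chain via Ridgefield Manufacturing Inc. (R3): 72% × 33% = 23.76% of Talon Services GmbH.
Chain via Larkspur Capital LLC (R3): 41% × 29% = 11.89% of Talon Services GmbH.
Aggregating (R2): 10.35% + 23.76% + 11.89% = 46%.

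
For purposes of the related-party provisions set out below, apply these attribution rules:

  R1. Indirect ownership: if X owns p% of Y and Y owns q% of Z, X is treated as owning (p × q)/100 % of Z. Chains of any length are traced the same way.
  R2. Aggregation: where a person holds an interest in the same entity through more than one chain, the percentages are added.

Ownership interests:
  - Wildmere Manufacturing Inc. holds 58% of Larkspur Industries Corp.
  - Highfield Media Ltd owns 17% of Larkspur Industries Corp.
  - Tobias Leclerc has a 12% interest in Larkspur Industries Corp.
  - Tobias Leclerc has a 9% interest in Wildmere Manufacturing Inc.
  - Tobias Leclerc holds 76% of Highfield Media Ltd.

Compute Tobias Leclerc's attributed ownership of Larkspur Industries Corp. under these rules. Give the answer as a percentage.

Chain via Wildmere Manufacturing Inc. (R1): 9% × 58% = 5.22% of Larkspur Industries Corp.
Chain via Highfield Media Ltd (R1): 76% × 17% = 12.92% of Larkspur Industries Corp.
Direct interest in Larkspur Industries Corp: 12%.
Aggregating (R2): 5.22% + 12.92% + 12% = 30.14%.

30.14%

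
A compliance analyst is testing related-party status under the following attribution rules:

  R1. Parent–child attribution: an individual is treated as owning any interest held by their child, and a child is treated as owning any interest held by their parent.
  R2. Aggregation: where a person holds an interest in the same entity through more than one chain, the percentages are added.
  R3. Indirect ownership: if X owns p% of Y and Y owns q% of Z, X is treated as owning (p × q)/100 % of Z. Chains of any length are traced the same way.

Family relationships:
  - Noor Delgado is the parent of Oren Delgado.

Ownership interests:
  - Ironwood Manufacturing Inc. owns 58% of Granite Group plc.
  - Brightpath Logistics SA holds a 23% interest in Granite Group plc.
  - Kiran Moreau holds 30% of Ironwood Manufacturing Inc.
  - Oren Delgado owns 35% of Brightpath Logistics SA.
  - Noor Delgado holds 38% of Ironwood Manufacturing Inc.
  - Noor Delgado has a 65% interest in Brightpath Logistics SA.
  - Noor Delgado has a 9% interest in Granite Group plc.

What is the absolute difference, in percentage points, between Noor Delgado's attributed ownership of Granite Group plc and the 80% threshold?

25.96

By parent–child attribution (R1), Noor Delgado is treated as also owning Oren Delgado's interest in Brightpath Logistics SA, giving 65% + 35% = 100%.
Chain via Ironwood Manufacturing Inc. (R3): 38% × 58% = 22.04% of Granite Group plc.
Chain via Brightpath Logistics SA (R3): 100% × 23% = 23% of Granite Group plc.
Direct interest in Granite Group plc: 9%.
Aggregating (R2): 22.04% + 23% + 9% = 54.04%.
54.04% falls short of the 80% threshold by 25.96 percentage points.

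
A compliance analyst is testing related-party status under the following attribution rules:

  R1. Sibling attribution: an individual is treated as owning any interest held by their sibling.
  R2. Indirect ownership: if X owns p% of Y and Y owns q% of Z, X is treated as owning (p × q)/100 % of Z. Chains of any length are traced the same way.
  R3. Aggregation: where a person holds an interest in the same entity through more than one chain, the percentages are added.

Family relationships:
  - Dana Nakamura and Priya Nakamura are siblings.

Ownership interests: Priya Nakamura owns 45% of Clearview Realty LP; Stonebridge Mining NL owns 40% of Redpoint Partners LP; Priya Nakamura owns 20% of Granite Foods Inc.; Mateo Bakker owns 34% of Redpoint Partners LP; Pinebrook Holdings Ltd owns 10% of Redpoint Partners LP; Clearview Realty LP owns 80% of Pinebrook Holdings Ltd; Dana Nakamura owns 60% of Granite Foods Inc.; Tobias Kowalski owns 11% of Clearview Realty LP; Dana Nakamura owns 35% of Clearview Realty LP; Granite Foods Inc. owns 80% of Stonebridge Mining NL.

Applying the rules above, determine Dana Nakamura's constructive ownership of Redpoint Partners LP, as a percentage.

By sibling attribution (R1), Dana Nakamura is treated as also owning Priya Nakamura's interest in Clearview Realty LP, giving 35% + 45% = 80%.
By sibling attribution (R1), Dana Nakamura is treated as also owning Priya Nakamura's interest in Granite Foods Inc, giving 60% + 20% = 80%.
Chain via Clearview Realty LP → Pinebrook Holdings Ltd (R2): 80% × 80% × 10% = 6.4% of Redpoint Partners LP.
Chain via Granite Foods Inc. → Stonebridge Mining NL (R2): 80% × 80% × 40% = 25.6% of Redpoint Partners LP.
Aggregating (R3): 6.4% + 25.6% = 32%.

32%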